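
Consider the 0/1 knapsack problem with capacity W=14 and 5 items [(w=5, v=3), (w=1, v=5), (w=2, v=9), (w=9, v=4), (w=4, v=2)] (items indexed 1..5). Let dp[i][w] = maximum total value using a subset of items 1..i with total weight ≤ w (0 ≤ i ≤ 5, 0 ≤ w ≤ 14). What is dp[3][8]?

i\w   0   1   2   3   4   5   6   7   8   9  10  11  12  13  14
  0   0   0   0   0   0   0   0   0   0   0   0   0   0   0   0
  1   0   0   0   0   0   3   3   3   3   3   3   3   3   3   3
  2   0   5   5   5   5   5   8   8   8   8   8   8   8   8   8
  3   0   5   9  14  14  14  14  14  17  17  17  17  17  17  17
  4   0   5   9  14  14  14  14  14  17  17  17  17  18  18  18
  5   0   5   9  14  14  14  14  16  17  17  17  17  19  19  19

17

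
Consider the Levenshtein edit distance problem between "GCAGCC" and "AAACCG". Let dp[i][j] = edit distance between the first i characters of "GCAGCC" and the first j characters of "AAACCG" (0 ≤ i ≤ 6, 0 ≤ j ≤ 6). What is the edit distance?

   ''  A  A  A  C  C  G
''  0  1  2  3  4  5  6
 G  1  1  2  3  4  5  5
 C  2  2  2  3  3  4  5
 A  3  2  2  2  3  4  5
 G  4  3  3  3  3  4  4
 C  5  4  4  4  3  3  4
 C  6  5  5  5  4  3  4

4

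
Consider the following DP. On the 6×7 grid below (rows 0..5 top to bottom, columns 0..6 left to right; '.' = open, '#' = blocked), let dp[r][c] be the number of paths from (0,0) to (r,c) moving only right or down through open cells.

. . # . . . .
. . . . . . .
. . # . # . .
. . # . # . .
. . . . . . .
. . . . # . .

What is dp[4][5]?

r\c   0   1   2   3   4   5   6
  0   1   1   0   0   0   0   0
  1   1   2   2   2   2   2   2
  2   1   3   0   2   0   2   4
  3   1   4   0   2   0   2   6
  4   1   5   5   7   7   9  15
  5   1   6  11  18   0   9  24

9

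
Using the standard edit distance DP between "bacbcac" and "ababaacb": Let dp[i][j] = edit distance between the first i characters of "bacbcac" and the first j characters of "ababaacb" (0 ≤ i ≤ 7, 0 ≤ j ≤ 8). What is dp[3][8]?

   ''  a  b  a  b  a  a  c  b
''  0  1  2  3  4  5  6  7  8
 b  1  1  1  2  3  4  5  6  7
 a  2  1  2  1  2  3  4  5  6
 c  3  2  2  2  2  3  4  4  5
 b  4  3  2  3  2  3  4  5  4
 c  5  4  3  3  3  3  4  4  5
 a  6  5  4  3  4  3  3  4  5
 c  7  6  5  4  4  4  4  3  4

5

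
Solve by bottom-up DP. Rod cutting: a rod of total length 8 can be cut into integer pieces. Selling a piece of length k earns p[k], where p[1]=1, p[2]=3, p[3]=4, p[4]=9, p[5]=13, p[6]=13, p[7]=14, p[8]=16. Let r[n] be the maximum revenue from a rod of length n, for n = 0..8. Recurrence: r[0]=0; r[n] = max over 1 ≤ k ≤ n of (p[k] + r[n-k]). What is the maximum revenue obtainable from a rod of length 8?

18

   n    0    1    2    3    4    5    6    7    8
r[n]    0    1    3    4    9   13   14   16   18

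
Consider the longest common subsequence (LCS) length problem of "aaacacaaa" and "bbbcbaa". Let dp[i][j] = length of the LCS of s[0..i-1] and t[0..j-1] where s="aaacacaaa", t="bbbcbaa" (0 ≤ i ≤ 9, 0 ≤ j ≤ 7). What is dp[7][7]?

3

   ''  b  b  b  c  b  a  a
''  0  0  0  0  0  0  0  0
 a  0  0  0  0  0  0  1  1
 a  0  0  0  0  0  0  1  2
 a  0  0  0  0  0  0  1  2
 c  0  0  0  0  1  1  1  2
 a  0  0  0  0  1  1  2  2
 c  0  0  0  0  1  1  2  2
 a  0  0  0  0  1  1  2  3
 a  0  0  0  0  1  1  2  3
 a  0  0  0  0  1  1  2  3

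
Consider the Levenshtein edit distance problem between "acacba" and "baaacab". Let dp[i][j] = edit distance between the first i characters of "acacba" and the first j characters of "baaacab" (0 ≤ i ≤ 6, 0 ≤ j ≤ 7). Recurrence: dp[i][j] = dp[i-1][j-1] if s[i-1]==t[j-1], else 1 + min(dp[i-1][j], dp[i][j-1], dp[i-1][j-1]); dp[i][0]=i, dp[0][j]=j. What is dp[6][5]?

   ''  b  a  a  a  c  a  b
''  0  1  2  3  4  5  6  7
 a  1  1  1  2  3  4  5  6
 c  2  2  2  2  3  3  4  5
 a  3  3  2  2  2  3  3  4
 c  4  4  3  3  3  2  3  4
 b  5  4  4  4  4  3  3  3
 a  6  5  4  4  4  4  3  4

4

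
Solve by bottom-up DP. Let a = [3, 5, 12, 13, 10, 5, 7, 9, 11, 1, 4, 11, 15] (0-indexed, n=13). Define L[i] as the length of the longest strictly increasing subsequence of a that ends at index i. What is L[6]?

   i    0    1    2    3    4    5    6    7    8    9   10   11   12
a[i]    3    5   12   13   10    5    7    9   11    1    4   11   15
L[i]    1    2    3    4    3    2    3    4    5    1    2    5    6

3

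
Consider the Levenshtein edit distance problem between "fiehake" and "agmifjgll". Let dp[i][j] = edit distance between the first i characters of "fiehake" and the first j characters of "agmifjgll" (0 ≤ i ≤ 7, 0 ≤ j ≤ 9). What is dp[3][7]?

6

   ''  a  g  m  i  f  j  g  l  l
''  0  1  2  3  4  5  6  7  8  9
 f  1  1  2  3  4  4  5  6  7  8
 i  2  2  2  3  3  4  5  6  7  8
 e  3  3  3  3  4  4  5  6  7  8
 h  4  4  4  4  4  5  5  6  7  8
 a  5  4  5  5  5  5  6  6  7  8
 k  6  5  5  6  6  6  6  7  7  8
 e  7  6  6  6  7  7  7  7  8  8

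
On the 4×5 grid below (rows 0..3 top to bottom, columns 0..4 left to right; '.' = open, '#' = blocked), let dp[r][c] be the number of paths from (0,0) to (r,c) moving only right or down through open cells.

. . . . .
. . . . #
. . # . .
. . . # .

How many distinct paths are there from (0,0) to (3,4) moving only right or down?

4

r\c   0   1   2   3   4
  0   1   1   1   1   1
  1   1   2   3   4   0
  2   1   3   0   4   4
  3   1   4   4   0   4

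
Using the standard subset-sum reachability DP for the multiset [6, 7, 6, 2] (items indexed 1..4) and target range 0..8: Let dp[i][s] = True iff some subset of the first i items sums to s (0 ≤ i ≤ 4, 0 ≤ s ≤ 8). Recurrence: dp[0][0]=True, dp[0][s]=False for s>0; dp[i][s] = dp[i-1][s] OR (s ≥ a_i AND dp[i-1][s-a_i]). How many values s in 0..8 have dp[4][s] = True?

5

i\s   0   1   2   3   4   5   6   7   8
  0   T   F   F   F   F   F   F   F   F
  1   T   F   F   F   F   F   T   F   F
  2   T   F   F   F   F   F   T   T   F
  3   T   F   F   F   F   F   T   T   F
  4   T   F   T   F   F   F   T   T   T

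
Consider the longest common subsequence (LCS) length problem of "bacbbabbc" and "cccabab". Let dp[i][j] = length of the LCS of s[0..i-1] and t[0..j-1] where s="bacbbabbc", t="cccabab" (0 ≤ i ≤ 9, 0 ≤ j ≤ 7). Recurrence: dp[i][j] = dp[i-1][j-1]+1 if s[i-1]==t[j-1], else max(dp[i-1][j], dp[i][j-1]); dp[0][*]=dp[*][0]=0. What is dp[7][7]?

   ''  c  c  c  a  b  a  b
''  0  0  0  0  0  0  0  0
 b  0  0  0  0  0  1  1  1
 a  0  0  0  0  1  1  2  2
 c  0  1  1  1  1  1  2  2
 b  0  1  1  1  1  2  2  3
 b  0  1  1  1  1  2  2  3
 a  0  1  1  1  2  2  3  3
 b  0  1  1  1  2  3  3  4
 b  0  1  1  1  2  3  3  4
 c  0  1  2  2  2  3  3  4

4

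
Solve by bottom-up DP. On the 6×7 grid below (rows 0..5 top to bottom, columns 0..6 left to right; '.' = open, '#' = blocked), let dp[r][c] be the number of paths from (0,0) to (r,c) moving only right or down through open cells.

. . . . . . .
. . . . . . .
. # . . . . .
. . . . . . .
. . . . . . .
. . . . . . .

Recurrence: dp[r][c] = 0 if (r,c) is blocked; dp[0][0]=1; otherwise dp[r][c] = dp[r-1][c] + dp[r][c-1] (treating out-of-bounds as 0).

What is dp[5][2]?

9

r\c   0   1   2   3   4   5   6
  0   1   1   1   1   1   1   1
  1   1   2   3   4   5   6   7
  2   1   0   3   7  12  18  25
  3   1   1   4  11  23  41  66
  4   1   2   6  17  40  81 147
  5   1   3   9  26  66 147 294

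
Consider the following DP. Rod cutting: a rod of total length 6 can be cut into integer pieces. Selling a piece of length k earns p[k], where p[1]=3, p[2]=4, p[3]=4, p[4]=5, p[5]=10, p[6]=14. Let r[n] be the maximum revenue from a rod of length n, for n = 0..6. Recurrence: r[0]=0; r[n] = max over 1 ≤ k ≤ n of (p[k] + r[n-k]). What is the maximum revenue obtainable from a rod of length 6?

   n    0    1    2    3    4    5    6
r[n]    0    3    6    9   12   15   18

18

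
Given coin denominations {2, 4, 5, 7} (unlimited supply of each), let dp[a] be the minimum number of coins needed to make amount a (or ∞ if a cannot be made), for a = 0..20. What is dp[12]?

 a  0  1  2  3  4  5  6  7  8  9 10 11 12 13 14 15 16 17 18 19 20
dp  0  -  1  -  1  1  2  1  2  2  2  2  2  3  2  3  3  3  3  3  4
(- denotes ∞ / unreachable)

2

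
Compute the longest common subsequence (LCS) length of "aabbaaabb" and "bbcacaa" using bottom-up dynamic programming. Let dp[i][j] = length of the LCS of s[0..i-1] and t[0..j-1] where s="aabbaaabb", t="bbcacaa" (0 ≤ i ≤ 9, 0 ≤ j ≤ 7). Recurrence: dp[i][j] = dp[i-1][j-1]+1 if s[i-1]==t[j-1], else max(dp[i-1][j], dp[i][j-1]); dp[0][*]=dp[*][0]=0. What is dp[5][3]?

   ''  b  b  c  a  c  a  a
''  0  0  0  0  0  0  0  0
 a  0  0  0  0  1  1  1  1
 a  0  0  0  0  1  1  2  2
 b  0  1  1  1  1  1  2  2
 b  0  1  2  2  2  2  2  2
 a  0  1  2  2  3  3  3  3
 a  0  1  2  2  3  3  4  4
 a  0  1  2  2  3  3  4  5
 b  0  1  2  2  3  3  4  5
 b  0  1  2  2  3  3  4  5

2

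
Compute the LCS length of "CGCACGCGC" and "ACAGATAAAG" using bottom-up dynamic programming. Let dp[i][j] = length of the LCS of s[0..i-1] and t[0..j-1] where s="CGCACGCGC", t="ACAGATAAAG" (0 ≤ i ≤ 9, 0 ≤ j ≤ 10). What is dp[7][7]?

3

   ''  A  C  A  G  A  T  A  A  A  G
''  0  0  0  0  0  0  0  0  0  0  0
 C  0  0  1  1  1  1  1  1  1  1  1
 G  0  0  1  1  2  2  2  2  2  2  2
 C  0  0  1  1  2  2  2  2  2  2  2
 A  0  1  1  2  2  3  3  3  3  3  3
 C  0  1  2  2  2  3  3  3  3  3  3
 G  0  1  2  2  3  3  3  3  3  3  4
 C  0  1  2  2  3  3  3  3  3  3  4
 G  0  1  2  2  3  3  3  3  3  3  4
 C  0  1  2  2  3  3  3  3  3  3  4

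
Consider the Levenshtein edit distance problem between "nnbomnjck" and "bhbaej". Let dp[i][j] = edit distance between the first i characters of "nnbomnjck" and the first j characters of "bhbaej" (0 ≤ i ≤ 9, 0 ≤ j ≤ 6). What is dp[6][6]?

5

   ''  b  h  b  a  e  j
''  0  1  2  3  4  5  6
 n  1  1  2  3  4  5  6
 n  2  2  2  3  4  5  6
 b  3  2  3  2  3  4  5
 o  4  3  3  3  3  4  5
 m  5  4  4  4  4  4  5
 n  6  5  5  5  5  5  5
 j  7  6  6  6  6  6  5
 c  8  7  7  7  7  7  6
 k  9  8  8  8  8  8  7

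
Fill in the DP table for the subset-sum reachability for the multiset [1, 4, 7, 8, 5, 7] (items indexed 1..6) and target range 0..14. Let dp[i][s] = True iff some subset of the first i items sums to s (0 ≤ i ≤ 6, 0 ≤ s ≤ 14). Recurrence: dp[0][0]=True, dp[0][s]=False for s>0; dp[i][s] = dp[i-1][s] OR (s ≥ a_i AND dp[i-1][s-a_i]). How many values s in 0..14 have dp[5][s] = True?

i\s   0   1   2   3   4   5   6   7   8   9  10  11  12  13  14
  0   T   F   F   F   F   F   F   F   F   F   F   F   F   F   F
  1   T   T   F   F   F   F   F   F   F   F   F   F   F   F   F
  2   T   T   F   F   T   T   F   F   F   F   F   F   F   F   F
  3   T   T   F   F   T   T   F   T   T   F   F   T   T   F   F
  4   T   T   F   F   T   T   F   T   T   T   F   T   T   T   F
  5   T   T   F   F   T   T   T   T   T   T   T   T   T   T   T
  6   T   T   F   F   T   T   T   T   T   T   T   T   T   T   T

13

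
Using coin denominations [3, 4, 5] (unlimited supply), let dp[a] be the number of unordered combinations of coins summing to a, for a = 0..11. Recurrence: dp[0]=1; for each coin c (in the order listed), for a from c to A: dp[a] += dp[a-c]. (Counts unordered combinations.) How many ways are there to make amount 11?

after  coin     0     1     2     3     4     5     6     7     8     9    10    11
          3     1     0     0     1     0     0     1     0     0     1     0     0
          4     1     0     0     1     1     0     1     1     1     1     1     1
          5     1     0     0     1     1     1     1     1     2     2     2     2

2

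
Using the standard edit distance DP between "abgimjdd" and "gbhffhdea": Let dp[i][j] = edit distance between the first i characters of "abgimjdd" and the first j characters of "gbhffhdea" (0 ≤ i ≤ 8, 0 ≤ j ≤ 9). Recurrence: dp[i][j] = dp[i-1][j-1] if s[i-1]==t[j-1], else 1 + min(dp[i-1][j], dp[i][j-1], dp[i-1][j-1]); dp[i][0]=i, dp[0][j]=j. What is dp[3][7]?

6

   ''  g  b  h  f  f  h  d  e  a
''  0  1  2  3  4  5  6  7  8  9
 a  1  1  2  3  4  5  6  7  8  8
 b  2  2  1  2  3  4  5  6  7  8
 g  3  2  2  2  3  4  5  6  7  8
 i  4  3  3  3  3  4  5  6  7  8
 m  5  4  4  4  4  4  5  6  7  8
 j  6  5  5  5  5  5  5  6  7  8
 d  7  6  6  6  6  6  6  5  6  7
 d  8  7  7  7  7  7  7  6  6  7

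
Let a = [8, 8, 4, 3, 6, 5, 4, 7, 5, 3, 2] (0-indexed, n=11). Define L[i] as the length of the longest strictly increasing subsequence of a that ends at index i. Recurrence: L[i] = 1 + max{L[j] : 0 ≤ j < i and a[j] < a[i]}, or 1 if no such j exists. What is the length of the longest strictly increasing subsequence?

3

   i    0    1    2    3    4    5    6    7    8    9   10
a[i]    8    8    4    3    6    5    4    7    5    3    2
L[i]    1    1    1    1    2    2    2    3    3    1    1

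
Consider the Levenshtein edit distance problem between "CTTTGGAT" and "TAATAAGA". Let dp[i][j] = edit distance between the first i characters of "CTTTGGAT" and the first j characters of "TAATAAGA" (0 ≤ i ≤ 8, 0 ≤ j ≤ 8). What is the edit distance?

6

   ''  T  A  A  T  A  A  G  A
''  0  1  2  3  4  5  6  7  8
 C  1  1  2  3  4  5  6  7  8
 T  2  1  2  3  3  4  5  6  7
 T  3  2  2  3  3  4  5  6  7
 T  4  3  3  3  3  4  5  6  7
 G  5  4  4  4  4  4  5  5  6
 G  6  5  5  5  5  5  5  5  6
 A  7  6  5  5  6  5  5  6  5
 T  8  7  6  6  5  6  6  6  6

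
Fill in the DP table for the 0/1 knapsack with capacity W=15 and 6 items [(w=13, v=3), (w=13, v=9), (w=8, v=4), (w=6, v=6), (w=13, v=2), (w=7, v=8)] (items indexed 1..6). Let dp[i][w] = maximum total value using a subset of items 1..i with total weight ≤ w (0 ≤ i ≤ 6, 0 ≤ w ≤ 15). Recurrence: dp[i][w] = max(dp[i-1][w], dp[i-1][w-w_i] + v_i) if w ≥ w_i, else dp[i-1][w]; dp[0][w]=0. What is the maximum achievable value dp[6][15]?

i\w   0   1   2   3   4   5   6   7   8   9  10  11  12  13  14  15
  0   0   0   0   0   0   0   0   0   0   0   0   0   0   0   0   0
  1   0   0   0   0   0   0   0   0   0   0   0   0   0   3   3   3
  2   0   0   0   0   0   0   0   0   0   0   0   0   0   9   9   9
  3   0   0   0   0   0   0   0   0   4   4   4   4   4   9   9   9
  4   0   0   0   0   0   0   6   6   6   6   6   6   6   9  10  10
  5   0   0   0   0   0   0   6   6   6   6   6   6   6   9  10  10
  6   0   0   0   0   0   0   6   8   8   8   8   8   8  14  14  14

14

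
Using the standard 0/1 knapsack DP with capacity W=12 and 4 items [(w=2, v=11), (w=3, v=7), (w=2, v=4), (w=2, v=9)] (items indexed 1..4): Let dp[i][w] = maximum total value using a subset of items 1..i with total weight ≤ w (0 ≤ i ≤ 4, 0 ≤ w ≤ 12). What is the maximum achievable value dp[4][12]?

i\w   0   1   2   3   4   5   6   7   8   9  10  11  12
  0   0   0   0   0   0   0   0   0   0   0   0   0   0
  1   0   0  11  11  11  11  11  11  11  11  11  11  11
  2   0   0  11  11  11  18  18  18  18  18  18  18  18
  3   0   0  11  11  15  18  18  22  22  22  22  22  22
  4   0   0  11  11  20  20  24  27  27  31  31  31  31

31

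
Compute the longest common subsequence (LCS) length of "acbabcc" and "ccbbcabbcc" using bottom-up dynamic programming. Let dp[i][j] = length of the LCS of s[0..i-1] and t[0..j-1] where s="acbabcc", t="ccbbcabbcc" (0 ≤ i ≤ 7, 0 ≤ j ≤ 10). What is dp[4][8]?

   ''  c  c  b  b  c  a  b  b  c  c
''  0  0  0  0  0  0  0  0  0  0  0
 a  0  0  0  0  0  0  1  1  1  1  1
 c  0  1  1  1  1  1  1  1  1  2  2
 b  0  1  1  2  2  2  2  2  2  2  2
 a  0  1  1  2  2  2  3  3  3  3  3
 b  0  1  1  2  3  3  3  4  4  4  4
 c  0  1  2  2  3  4  4  4  4  5  5
 c  0  1  2  2  3  4  4  4  4  5  6

3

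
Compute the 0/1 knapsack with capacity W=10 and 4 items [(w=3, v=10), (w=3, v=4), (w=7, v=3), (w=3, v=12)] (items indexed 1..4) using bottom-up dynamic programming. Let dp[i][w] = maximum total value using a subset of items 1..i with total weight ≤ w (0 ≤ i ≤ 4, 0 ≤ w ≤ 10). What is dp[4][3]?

12

i\w   0   1   2   3   4   5   6   7   8   9  10
  0   0   0   0   0   0   0   0   0   0   0   0
  1   0   0   0  10  10  10  10  10  10  10  10
  2   0   0   0  10  10  10  14  14  14  14  14
  3   0   0   0  10  10  10  14  14  14  14  14
  4   0   0   0  12  12  12  22  22  22  26  26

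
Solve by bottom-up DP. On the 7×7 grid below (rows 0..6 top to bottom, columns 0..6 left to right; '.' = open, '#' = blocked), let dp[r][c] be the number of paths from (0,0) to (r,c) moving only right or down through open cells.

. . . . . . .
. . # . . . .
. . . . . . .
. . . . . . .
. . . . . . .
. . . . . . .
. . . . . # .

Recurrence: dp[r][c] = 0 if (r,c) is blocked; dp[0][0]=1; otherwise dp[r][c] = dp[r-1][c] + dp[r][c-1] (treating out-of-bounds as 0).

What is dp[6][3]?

r\c   0   1   2   3   4   5   6
  0   1   1   1   1   1   1   1
  1   1   2   0   1   2   3   4
  2   1   3   3   4   6   9  13
  3   1   4   7  11  17  26  39
  4   1   5  12  23  40  66 105
  5   1   6  18  41  81 147 252
  6   1   7  25  66 147   0 252

66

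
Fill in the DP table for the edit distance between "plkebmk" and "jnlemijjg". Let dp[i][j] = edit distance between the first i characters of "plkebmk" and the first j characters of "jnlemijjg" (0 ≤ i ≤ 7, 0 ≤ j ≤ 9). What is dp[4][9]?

8

   ''  j  n  l  e  m  i  j  j  g
''  0  1  2  3  4  5  6  7  8  9
 p  1  1  2  3  4  5  6  7  8  9
 l  2  2  2  2  3  4  5  6  7  8
 k  3  3  3  3  3  4  5  6  7  8
 e  4  4  4  4  3  4  5  6  7  8
 b  5  5  5  5  4  4  5  6  7  8
 m  6  6  6  6  5  4  5  6  7  8
 k  7  7  7  7  6  5  5  6  7  8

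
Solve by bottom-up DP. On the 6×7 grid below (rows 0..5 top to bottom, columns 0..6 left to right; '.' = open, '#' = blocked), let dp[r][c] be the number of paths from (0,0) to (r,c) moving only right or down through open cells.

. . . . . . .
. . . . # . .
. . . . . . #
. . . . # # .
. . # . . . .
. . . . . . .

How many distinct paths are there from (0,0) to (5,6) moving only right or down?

r\c   0   1   2   3   4   5   6
  0   1   1   1   1   1   1   1
  1   1   2   3   4   0   1   2
  2   1   3   6  10  10  11   0
  3   1   4  10  20   0   0   0
  4   1   5   0  20  20  20  20
  5   1   6   6  26  46  66  86

86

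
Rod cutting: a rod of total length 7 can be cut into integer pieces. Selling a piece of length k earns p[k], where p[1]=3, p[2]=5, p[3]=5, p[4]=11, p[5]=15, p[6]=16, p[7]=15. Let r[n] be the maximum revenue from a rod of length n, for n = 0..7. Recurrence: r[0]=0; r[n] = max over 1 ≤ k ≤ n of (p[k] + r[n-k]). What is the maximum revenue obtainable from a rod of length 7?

   n    0    1    2    3    4    5    6    7
r[n]    0    3    6    9   12   15   18   21

21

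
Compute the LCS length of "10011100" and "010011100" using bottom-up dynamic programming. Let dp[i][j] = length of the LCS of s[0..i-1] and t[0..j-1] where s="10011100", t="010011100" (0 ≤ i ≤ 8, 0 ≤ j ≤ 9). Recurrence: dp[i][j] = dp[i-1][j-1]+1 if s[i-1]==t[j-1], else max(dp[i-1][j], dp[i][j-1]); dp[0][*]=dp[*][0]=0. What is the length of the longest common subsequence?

8

   ''  0  1  0  0  1  1  1  0  0
''  0  0  0  0  0  0  0  0  0  0
 1  0  0  1  1  1  1  1  1  1  1
 0  0  1  1  2  2  2  2  2  2  2
 0  0  1  1  2  3  3  3  3  3  3
 1  0  1  2  2  3  4  4  4  4  4
 1  0  1  2  2  3  4  5  5  5  5
 1  0  1  2  2  3  4  5  6  6  6
 0  0  1  2  3  3  4  5  6  7  7
 0  0  1  2  3  4  4  5  6  7  8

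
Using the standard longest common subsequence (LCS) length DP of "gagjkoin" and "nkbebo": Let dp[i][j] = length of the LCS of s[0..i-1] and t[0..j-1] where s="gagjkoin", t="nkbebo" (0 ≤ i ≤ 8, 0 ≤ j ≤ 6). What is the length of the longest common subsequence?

   ''  n  k  b  e  b  o
''  0  0  0  0  0  0  0
 g  0  0  0  0  0  0  0
 a  0  0  0  0  0  0  0
 g  0  0  0  0  0  0  0
 j  0  0  0  0  0  0  0
 k  0  0  1  1  1  1  1
 o  0  0  1  1  1  1  2
 i  0  0  1  1  1  1  2
 n  0  1  1  1  1  1  2

2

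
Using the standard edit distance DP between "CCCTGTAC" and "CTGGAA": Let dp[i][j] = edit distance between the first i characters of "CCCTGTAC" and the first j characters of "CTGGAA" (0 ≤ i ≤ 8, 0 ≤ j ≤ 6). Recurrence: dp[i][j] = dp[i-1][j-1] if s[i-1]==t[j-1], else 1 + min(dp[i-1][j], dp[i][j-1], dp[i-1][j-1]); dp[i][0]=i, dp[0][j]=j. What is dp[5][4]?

3

   ''  C  T  G  G  A  A
''  0  1  2  3  4  5  6
 C  1  0  1  2  3  4  5
 C  2  1  1  2  3  4  5
 C  3  2  2  2  3  4  5
 T  4  3  2  3  3  4  5
 G  5  4  3  2  3  4  5
 T  6  5  4  3  3  4  5
 A  7  6  5  4  4  3  4
 C  8  7  6  5  5  4  4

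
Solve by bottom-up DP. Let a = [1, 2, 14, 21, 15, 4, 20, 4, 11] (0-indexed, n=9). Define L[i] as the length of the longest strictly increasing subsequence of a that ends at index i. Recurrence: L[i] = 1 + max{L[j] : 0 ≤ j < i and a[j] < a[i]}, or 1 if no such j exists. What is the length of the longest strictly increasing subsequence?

5

   i    0    1    2    3    4    5    6    7    8
a[i]    1    2   14   21   15    4   20    4   11
L[i]    1    2    3    4    4    3    5    3    4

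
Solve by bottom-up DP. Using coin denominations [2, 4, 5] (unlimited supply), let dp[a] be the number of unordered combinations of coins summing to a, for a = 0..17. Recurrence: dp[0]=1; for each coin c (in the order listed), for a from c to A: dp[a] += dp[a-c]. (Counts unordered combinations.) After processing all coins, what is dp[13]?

3

after  coin     0     1     2     3     4     5     6     7     8     9    10    11    12    13    14    15    16    17
          2     1     0     1     0     1     0     1     0     1     0     1     0     1     0     1     0     1     0
          4     1     0     1     0     2     0     2     0     3     0     3     0     4     0     4     0     5     0
          5     1     0     1     0     2     1     2     1     3     2     4     2     5     3     6     4     7     5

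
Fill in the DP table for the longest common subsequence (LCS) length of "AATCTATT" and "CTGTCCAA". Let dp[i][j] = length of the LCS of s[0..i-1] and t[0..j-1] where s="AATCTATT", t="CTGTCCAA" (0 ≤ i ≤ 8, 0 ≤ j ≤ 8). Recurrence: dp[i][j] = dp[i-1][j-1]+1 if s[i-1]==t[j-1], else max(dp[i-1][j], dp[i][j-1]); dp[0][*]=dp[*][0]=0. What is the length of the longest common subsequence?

   ''  C  T  G  T  C  C  A  A
''  0  0  0  0  0  0  0  0  0
 A  0  0  0  0  0  0  0  1  1
 A  0  0  0  0  0  0  0  1  2
 T  0  0  1  1  1  1  1  1  2
 C  0  1  1  1  1  2  2  2  2
 T  0  1  2  2  2  2  2  2  2
 A  0  1  2  2  2  2  2  3  3
 T  0  1  2  2  3  3  3  3  3
 T  0  1  2  2  3  3  3  3  3

3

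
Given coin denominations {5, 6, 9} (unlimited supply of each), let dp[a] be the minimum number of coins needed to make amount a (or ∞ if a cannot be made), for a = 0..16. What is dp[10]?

2

 a  0  1  2  3  4  5  6  7  8  9 10 11 12 13 14 15 16
dp  0  -  -  -  -  1  1  -  -  1  2  2  2  -  2  2  3
(- denotes ∞ / unreachable)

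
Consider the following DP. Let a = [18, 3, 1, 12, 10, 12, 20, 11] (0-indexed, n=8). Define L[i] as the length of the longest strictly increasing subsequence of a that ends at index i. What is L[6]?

   i    0    1    2    3    4    5    6    7
a[i]   18    3    1   12   10   12   20   11
L[i]    1    1    1    2    2    3    4    3

4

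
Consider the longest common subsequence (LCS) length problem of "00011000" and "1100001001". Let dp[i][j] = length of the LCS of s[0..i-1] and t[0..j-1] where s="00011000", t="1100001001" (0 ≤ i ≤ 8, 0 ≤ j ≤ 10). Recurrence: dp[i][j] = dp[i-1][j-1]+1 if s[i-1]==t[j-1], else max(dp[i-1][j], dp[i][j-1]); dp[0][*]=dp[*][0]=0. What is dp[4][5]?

   ''  1  1  0  0  0  0  1  0  0  1
''  0  0  0  0  0  0  0  0  0  0  0
 0  0  0  0  1  1  1  1  1  1  1  1
 0  0  0  0  1  2  2  2  2  2  2  2
 0  0  0  0  1  2  3  3  3  3  3  3
 1  0  1  1  1  2  3  3  4  4  4  4
 1  0  1  2  2  2  3  3  4  4  4  5
 0  0  1  2  3  3  3  4  4  5  5  5
 0  0  1  2  3  4  4  4  4  5  6  6
 0  0  1  2  3  4  5  5  5  5  6  6

3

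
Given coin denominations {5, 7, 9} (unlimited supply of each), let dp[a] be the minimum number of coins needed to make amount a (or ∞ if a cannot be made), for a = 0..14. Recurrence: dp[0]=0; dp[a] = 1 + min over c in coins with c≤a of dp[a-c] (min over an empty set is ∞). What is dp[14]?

2

 a  0  1  2  3  4  5  6  7  8  9 10 11 12 13 14
dp  0  -  -  -  -  1  -  1  -  1  2  -  2  -  2
(- denotes ∞ / unreachable)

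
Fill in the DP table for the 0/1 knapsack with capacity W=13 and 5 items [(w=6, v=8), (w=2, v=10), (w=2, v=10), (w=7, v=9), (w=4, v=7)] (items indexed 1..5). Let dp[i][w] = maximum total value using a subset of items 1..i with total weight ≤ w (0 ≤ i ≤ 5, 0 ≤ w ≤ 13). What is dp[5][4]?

i\w   0   1   2   3   4   5   6   7   8   9  10  11  12  13
  0   0   0   0   0   0   0   0   0   0   0   0   0   0   0
  1   0   0   0   0   0   0   8   8   8   8   8   8   8   8
  2   0   0  10  10  10  10  10  10  18  18  18  18  18  18
  3   0   0  10  10  20  20  20  20  20  20  28  28  28  28
  4   0   0  10  10  20  20  20  20  20  20  28  29  29  29
  5   0   0  10  10  20  20  20  20  27  27  28  29  29  29

20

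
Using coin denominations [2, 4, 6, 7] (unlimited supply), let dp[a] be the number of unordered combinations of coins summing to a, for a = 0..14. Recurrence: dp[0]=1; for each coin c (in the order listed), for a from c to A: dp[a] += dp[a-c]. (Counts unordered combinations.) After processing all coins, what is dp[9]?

after  coin     0     1     2     3     4     5     6     7     8     9    10    11    12    13    14
          2     1     0     1     0     1     0     1     0     1     0     1     0     1     0     1
          4     1     0     1     0     2     0     2     0     3     0     3     0     4     0     4
          6     1     0     1     0     2     0     3     0     4     0     5     0     7     0     8
          7     1     0     1     0     2     0     3     1     4     1     5     2     7     3     9

1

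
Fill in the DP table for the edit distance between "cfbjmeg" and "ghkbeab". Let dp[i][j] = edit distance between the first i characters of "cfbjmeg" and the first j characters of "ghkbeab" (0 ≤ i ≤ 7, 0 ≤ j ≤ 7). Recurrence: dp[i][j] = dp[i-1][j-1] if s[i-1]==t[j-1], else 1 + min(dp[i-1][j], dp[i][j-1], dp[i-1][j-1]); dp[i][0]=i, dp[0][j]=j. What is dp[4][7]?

6

   ''  g  h  k  b  e  a  b
''  0  1  2  3  4  5  6  7
 c  1  1  2  3  4  5  6  7
 f  2  2  2  3  4  5  6  7
 b  3  3  3  3  3  4  5  6
 j  4  4  4  4  4  4  5  6
 m  5  5  5  5  5  5  5  6
 e  6  6  6  6  6  5  6  6
 g  7  6  7  7  7  6  6  7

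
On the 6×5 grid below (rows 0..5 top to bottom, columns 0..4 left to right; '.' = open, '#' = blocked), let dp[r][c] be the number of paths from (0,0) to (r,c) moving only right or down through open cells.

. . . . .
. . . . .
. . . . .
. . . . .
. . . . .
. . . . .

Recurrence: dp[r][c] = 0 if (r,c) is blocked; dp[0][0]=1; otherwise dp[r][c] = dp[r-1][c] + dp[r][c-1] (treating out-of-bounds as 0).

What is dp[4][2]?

15

r\c   0   1   2   3   4
  0   1   1   1   1   1
  1   1   2   3   4   5
  2   1   3   6  10  15
  3   1   4  10  20  35
  4   1   5  15  35  70
  5   1   6  21  56 126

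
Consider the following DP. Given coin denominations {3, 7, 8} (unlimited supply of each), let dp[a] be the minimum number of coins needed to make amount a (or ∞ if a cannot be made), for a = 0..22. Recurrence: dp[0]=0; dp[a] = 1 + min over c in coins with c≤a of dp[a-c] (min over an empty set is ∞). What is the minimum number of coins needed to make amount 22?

3

 a  0  1  2  3  4  5  6  7  8  9 10 11 12 13 14 15 16 17 18 19 20 21 22
dp  0  -  -  1  -  -  2  1  1  3  2  2  4  3  2  2  2  3  3  3  4  3  3
(- denotes ∞ / unreachable)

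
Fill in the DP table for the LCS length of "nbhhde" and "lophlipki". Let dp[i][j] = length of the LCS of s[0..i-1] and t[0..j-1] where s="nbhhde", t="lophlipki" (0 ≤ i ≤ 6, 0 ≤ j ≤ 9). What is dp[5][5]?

1

   ''  l  o  p  h  l  i  p  k  i
''  0  0  0  0  0  0  0  0  0  0
 n  0  0  0  0  0  0  0  0  0  0
 b  0  0  0  0  0  0  0  0  0  0
 h  0  0  0  0  1  1  1  1  1  1
 h  0  0  0  0  1  1  1  1  1  1
 d  0  0  0  0  1  1  1  1  1  1
 e  0  0  0  0  1  1  1  1  1  1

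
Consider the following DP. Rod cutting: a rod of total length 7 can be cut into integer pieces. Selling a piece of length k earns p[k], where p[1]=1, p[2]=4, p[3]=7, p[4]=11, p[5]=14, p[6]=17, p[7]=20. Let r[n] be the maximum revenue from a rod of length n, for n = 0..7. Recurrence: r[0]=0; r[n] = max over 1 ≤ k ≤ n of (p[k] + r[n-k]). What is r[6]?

   n    0    1    2    3    4    5    6    7
r[n]    0    1    4    7   11   14   17   20

17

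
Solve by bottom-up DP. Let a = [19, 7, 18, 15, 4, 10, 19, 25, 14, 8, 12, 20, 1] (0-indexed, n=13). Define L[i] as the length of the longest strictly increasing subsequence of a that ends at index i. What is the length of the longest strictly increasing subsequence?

4

   i    0    1    2    3    4    5    6    7    8    9   10   11   12
a[i]   19    7   18   15    4   10   19   25   14    8   12   20    1
L[i]    1    1    2    2    1    2    3    4    3    2    3    4    1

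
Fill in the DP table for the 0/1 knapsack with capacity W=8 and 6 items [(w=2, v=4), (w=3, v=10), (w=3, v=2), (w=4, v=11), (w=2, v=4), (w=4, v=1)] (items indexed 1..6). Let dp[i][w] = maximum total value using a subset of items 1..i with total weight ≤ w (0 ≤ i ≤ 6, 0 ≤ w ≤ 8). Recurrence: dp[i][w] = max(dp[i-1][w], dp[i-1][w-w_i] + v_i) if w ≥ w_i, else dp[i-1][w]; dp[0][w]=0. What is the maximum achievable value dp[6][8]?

21

i\w   0   1   2   3   4   5   6   7   8
  0   0   0   0   0   0   0   0   0   0
  1   0   0   4   4   4   4   4   4   4
  2   0   0   4  10  10  14  14  14  14
  3   0   0   4  10  10  14  14  14  16
  4   0   0   4  10  11  14  15  21  21
  5   0   0   4  10  11  14  15  21  21
  6   0   0   4  10  11  14  15  21  21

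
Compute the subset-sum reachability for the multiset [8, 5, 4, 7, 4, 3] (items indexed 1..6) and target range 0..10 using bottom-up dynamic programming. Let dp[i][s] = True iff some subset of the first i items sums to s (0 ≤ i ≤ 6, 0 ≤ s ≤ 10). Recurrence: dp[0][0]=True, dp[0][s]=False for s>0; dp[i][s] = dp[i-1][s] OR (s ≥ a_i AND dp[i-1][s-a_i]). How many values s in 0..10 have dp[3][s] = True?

5

i\s   0   1   2   3   4   5   6   7   8   9  10
  0   T   F   F   F   F   F   F   F   F   F   F
  1   T   F   F   F   F   F   F   F   T   F   F
  2   T   F   F   F   F   T   F   F   T   F   F
  3   T   F   F   F   T   T   F   F   T   T   F
  4   T   F   F   F   T   T   F   T   T   T   F
  5   T   F   F   F   T   T   F   T   T   T   F
  6   T   F   F   T   T   T   F   T   T   T   T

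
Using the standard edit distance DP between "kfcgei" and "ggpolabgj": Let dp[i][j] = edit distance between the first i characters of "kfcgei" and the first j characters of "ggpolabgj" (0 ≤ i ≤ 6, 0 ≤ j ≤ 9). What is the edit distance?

9

   ''  g  g  p  o  l  a  b  g  j
''  0  1  2  3  4  5  6  7  8  9
 k  1  1  2  3  4  5  6  7  8  9
 f  2  2  2  3  4  5  6  7  8  9
 c  3  3  3  3  4  5  6  7  8  9
 g  4  3  3  4  4  5  6  7  7  8
 e  5  4  4  4  5  5  6  7  8  8
 i  6  5  5  5  5  6  6  7  8  9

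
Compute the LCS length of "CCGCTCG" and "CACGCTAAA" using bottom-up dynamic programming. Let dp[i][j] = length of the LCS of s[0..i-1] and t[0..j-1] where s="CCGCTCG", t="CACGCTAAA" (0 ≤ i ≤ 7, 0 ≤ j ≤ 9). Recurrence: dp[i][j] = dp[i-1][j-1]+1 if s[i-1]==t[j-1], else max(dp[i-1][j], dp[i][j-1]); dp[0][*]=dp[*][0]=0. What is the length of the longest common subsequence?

   ''  C  A  C  G  C  T  A  A  A
''  0  0  0  0  0  0  0  0  0  0
 C  0  1  1  1  1  1  1  1  1  1
 C  0  1  1  2  2  2  2  2  2  2
 G  0  1  1  2  3  3  3  3  3  3
 C  0  1  1  2  3  4  4  4  4  4
 T  0  1  1  2  3  4  5  5  5  5
 C  0  1  1  2  3  4  5  5  5  5
 G  0  1  1  2  3  4  5  5  5  5

5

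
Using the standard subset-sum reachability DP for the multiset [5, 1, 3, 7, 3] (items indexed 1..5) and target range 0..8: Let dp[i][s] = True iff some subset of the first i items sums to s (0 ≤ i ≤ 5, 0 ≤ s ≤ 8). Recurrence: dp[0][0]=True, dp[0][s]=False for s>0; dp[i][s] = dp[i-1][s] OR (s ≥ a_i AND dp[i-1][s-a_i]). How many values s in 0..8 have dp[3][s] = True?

7

i\s   0   1   2   3   4   5   6   7   8
  0   T   F   F   F   F   F   F   F   F
  1   T   F   F   F   F   T   F   F   F
  2   T   T   F   F   F   T   T   F   F
  3   T   T   F   T   T   T   T   F   T
  4   T   T   F   T   T   T   T   T   T
  5   T   T   F   T   T   T   T   T   T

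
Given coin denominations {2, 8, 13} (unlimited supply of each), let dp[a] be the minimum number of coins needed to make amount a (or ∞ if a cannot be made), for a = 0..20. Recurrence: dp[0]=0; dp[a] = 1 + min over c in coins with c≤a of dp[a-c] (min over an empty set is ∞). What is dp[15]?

2

 a  0  1  2  3  4  5  6  7  8  9 10 11 12 13 14 15 16 17 18 19 20
dp  0  -  1  -  2  -  3  -  1  -  2  -  3  1  4  2  2  3  3  4  4
(- denotes ∞ / unreachable)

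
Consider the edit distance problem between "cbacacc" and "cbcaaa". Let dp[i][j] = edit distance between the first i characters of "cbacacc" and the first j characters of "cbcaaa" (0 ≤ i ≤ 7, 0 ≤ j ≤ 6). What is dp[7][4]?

   ''  c  b  c  a  a  a
''  0  1  2  3  4  5  6
 c  1  0  1  2  3  4  5
 b  2  1  0  1  2  3  4
 a  3  2  1  1  1  2  3
 c  4  3  2  1  2  2  3
 a  5  4  3  2  1  2  2
 c  6  5  4  3  2  2  3
 c  7  6  5  4  3  3  3

3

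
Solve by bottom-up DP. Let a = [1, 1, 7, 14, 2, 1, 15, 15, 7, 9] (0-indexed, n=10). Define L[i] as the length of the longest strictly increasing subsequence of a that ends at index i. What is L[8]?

   i    0    1    2    3    4    5    6    7    8    9
a[i]    1    1    7   14    2    1   15   15    7    9
L[i]    1    1    2    3    2    1    4    4    3    4

3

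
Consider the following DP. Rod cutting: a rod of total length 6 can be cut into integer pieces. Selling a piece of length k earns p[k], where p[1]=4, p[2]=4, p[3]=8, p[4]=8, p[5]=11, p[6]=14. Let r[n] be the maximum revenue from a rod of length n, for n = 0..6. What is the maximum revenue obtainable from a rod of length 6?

24

   n    0    1    2    3    4    5    6
r[n]    0    4    8   12   16   20   24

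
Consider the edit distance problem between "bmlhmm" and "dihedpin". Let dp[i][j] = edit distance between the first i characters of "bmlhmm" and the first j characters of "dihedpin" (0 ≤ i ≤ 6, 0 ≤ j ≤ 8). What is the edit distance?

   ''  d  i  h  e  d  p  i  n
''  0  1  2  3  4  5  6  7  8
 b  1  1  2  3  4  5  6  7  8
 m  2  2  2  3  4  5  6  7  8
 l  3  3  3  3  4  5  6  7  8
 h  4  4  4  3  4  5  6  7  8
 m  5  5  5  4  4  5  6  7  8
 m  6  6  6  5  5  5  6  7  8

8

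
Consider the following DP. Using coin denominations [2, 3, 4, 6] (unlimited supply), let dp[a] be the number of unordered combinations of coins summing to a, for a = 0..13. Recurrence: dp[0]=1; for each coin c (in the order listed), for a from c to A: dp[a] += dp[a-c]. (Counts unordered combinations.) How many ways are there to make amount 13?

7

after  coin     0     1     2     3     4     5     6     7     8     9    10    11    12    13
          2     1     0     1     0     1     0     1     0     1     0     1     0     1     0
          3     1     0     1     1     1     1     2     1     2     2     2     2     3     2
          4     1     0     1     1     2     1     3     2     4     3     5     4     7     5
          6     1     0     1     1     2     1     4     2     5     4     7     5    11     7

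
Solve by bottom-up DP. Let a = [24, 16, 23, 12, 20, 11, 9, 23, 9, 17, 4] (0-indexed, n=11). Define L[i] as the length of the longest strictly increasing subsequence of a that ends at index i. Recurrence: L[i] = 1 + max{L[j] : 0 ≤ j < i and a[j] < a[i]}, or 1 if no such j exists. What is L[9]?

2

   i    0    1    2    3    4    5    6    7    8    9   10
a[i]   24   16   23   12   20   11    9   23    9   17    4
L[i]    1    1    2    1    2    1    1    3    1    2    1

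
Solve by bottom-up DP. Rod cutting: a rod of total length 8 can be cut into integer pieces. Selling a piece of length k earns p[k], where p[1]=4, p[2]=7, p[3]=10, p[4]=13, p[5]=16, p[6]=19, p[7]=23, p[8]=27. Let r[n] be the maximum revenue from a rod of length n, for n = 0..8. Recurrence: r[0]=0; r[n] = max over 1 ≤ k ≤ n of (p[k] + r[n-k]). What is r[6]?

   n    0    1    2    3    4    5    6    7    8
r[n]    0    4    8   12   16   20   24   28   32

24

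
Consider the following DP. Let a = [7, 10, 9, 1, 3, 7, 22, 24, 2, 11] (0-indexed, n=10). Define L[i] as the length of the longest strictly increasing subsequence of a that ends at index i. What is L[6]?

4

   i    0    1    2    3    4    5    6    7    8    9
a[i]    7   10    9    1    3    7   22   24    2   11
L[i]    1    2    2    1    2    3    4    5    2    4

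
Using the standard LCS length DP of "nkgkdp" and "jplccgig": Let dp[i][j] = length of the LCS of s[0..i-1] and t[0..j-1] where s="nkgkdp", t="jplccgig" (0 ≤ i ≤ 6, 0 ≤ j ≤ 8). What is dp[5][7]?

1

   ''  j  p  l  c  c  g  i  g
''  0  0  0  0  0  0  0  0  0
 n  0  0  0  0  0  0  0  0  0
 k  0  0  0  0  0  0  0  0  0
 g  0  0  0  0  0  0  1  1  1
 k  0  0  0  0  0  0  1  1  1
 d  0  0  0  0  0  0  1  1  1
 p  0  0  1  1  1  1  1  1  1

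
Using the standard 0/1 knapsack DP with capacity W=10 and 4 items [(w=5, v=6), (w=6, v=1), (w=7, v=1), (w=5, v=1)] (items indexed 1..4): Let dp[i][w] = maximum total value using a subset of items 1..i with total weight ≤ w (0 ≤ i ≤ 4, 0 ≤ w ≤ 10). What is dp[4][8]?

i\w   0   1   2   3   4   5   6   7   8   9  10
  0   0   0   0   0   0   0   0   0   0   0   0
  1   0   0   0   0   0   6   6   6   6   6   6
  2   0   0   0   0   0   6   6   6   6   6   6
  3   0   0   0   0   0   6   6   6   6   6   6
  4   0   0   0   0   0   6   6   6   6   6   7

6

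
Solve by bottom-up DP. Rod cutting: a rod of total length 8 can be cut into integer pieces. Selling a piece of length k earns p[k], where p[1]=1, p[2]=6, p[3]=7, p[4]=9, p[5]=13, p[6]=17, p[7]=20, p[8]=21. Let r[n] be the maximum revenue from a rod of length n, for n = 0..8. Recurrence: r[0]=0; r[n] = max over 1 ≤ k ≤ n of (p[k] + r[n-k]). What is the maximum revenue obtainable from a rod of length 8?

24

   n    0    1    2    3    4    5    6    7    8
r[n]    0    1    6    7   12   13   18   20   24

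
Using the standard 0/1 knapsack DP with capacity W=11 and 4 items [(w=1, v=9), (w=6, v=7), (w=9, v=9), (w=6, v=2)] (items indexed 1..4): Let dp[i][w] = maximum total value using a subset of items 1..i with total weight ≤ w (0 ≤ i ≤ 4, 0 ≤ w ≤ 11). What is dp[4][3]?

i\w   0   1   2   3   4   5   6   7   8   9  10  11
  0   0   0   0   0   0   0   0   0   0   0   0   0
  1   0   9   9   9   9   9   9   9   9   9   9   9
  2   0   9   9   9   9   9   9  16  16  16  16  16
  3   0   9   9   9   9   9   9  16  16  16  18  18
  4   0   9   9   9   9   9   9  16  16  16  18  18

9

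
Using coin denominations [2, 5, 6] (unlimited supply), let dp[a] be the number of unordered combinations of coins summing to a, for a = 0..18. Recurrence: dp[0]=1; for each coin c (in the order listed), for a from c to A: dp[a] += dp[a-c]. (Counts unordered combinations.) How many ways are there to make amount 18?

after  coin     0     1     2     3     4     5     6     7     8     9    10    11    12    13    14    15    16    17    18
          2     1     0     1     0     1     0     1     0     1     0     1     0     1     0     1     0     1     0     1
          5     1     0     1     0     1     1     1     1     1     1     2     1     2     1     2     2     2     2     2
          6     1     0     1     0     1     1     2     1     2     1     3     2     4     2     4     3     5     4     6

6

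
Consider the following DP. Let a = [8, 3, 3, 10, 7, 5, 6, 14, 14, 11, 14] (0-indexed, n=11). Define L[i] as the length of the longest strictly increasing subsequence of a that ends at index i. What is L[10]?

5

   i    0    1    2    3    4    5    6    7    8    9   10
a[i]    8    3    3   10    7    5    6   14   14   11   14
L[i]    1    1    1    2    2    2    3    4    4    4    5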